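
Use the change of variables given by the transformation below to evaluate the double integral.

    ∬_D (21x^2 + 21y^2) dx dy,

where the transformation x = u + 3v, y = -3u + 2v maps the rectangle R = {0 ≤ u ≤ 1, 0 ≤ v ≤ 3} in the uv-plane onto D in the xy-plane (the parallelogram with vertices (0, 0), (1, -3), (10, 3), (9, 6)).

Compute the Jacobian determinant of (x, y) with respect to (u, v):

    ∂(x,y)/∂(u,v) = | 1  3 | = (1)(2) - (3)(-3) = 11.
                   | -3  2 |

Its absolute value is |J| = 11 (the area scaling factor).

Substituting x = u + 3v, y = -3u + 2v into the integrand,

    21x^2 + 21y^2 → 210u^2 - 126u v + 273v^2,

so the integral becomes

    ∬_R (210u^2 - 126u v + 273v^2) · |J| du dv = ∫_0^1 ∫_0^3 (2310u^2 - 1386u v + 3003v^2) dv du.

Inner (v): 6930u^2 - 6237u + 27027.
Outer (u): 52437/2.

Therefore ∬_D (21x^2 + 21y^2) dx dy = 52437/2.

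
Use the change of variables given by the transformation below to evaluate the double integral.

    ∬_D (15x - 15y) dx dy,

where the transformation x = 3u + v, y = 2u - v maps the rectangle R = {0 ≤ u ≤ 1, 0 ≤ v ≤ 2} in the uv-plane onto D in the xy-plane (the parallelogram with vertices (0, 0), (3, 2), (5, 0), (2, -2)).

Compute the Jacobian determinant of (x, y) with respect to (u, v):

    ∂(x,y)/∂(u,v) = | 3  1 | = (3)(-1) - (1)(2) = -5.
                   | 2  -1 |

Its absolute value is |J| = 5 (the area scaling factor).

Substituting x = 3u + v, y = 2u - v into the integrand,

    15x - 15y → 15u + 30v,

so the integral becomes

    ∬_R (15u + 30v) · |J| du dv = ∫_0^1 ∫_0^2 (75u + 150v) dv du.

Inner (v): 150u + 300.
Outer (u): 375.

Therefore ∬_D (15x - 15y) dx dy = 375.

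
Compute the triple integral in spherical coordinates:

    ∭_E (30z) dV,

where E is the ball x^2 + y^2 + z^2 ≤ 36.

In spherical coordinates, x = ρ sin(φ) cos(θ), y = ρ sin(φ) sin(θ), z = ρ cos(φ), and dV = ρ^2 sin(φ) dρ dφ dθ.

The integrand becomes 30ρ cos(φ), so

    ∭_E (30z) dV = ∫_{0}^{2π} ∫_{0}^{π} ∫_{0}^{6} (30ρ cos(φ)) · ρ^2 sin(φ) dρ dφ dθ.

Inner (ρ): 4860sin(2φ).
Middle (φ): 0.
Outer (θ): 0.

Therefore the triple integral equals 0.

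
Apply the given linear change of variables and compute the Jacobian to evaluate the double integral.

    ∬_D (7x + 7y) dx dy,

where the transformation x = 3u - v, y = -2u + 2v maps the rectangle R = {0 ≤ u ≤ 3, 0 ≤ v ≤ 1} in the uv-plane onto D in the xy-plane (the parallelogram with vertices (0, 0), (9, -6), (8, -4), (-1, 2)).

Compute the Jacobian determinant of (x, y) with respect to (u, v):

    ∂(x,y)/∂(u,v) = | 3  -1 | = (3)(2) - (-1)(-2) = 4.
                   | -2  2 |

Its absolute value is |J| = 4 (the area scaling factor).

Substituting x = 3u - v, y = -2u + 2v into the integrand,

    7x + 7y → 7u + 7v,

so the integral becomes

    ∬_R (7u + 7v) · |J| du dv = ∫_0^3 ∫_0^1 (28u + 28v) dv du.

Inner (v): 28u + 14.
Outer (u): 168.

Therefore ∬_D (7x + 7y) dx dy = 168.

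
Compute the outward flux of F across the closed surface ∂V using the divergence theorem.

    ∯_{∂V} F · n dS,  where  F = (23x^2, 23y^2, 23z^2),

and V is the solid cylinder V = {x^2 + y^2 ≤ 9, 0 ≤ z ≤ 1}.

By the divergence theorem,

    ∯_{∂V} F · n dS = ∭_V (∇ · F) dV.

Compute the divergence:
    ∇ · F = ∂F_x/∂x + ∂F_y/∂y + ∂F_z/∂z = 46x + 46y + 46z.

In cylindrical coordinates, x = r cos(θ), y = r sin(θ), z = z, dV = r dr dθ dz, with 0 ≤ r ≤ 3, 0 ≤ θ ≤ 2π, 0 ≤ z ≤ 1.

The integrand, after substitution and multiplying by the volume element, becomes (46sqrt(2)r sin(θ + π/4) + 46z) · r, so

    ∭_V (∇·F) dV = ∫_0^{2π} ∫_0^{3} ∫_0^{1} (46sqrt(2)r sin(θ + π/4) + 46z) · r dz dr dθ.

Inner (z from 0 to 1): 23r (2sqrt(2)r sin(θ + π/4) + 1).
Middle (r from 0 to 3): 414sqrt(2)sin(θ + π/4) + 207/2.
Outer (θ from 0 to 2π): 207π.

Therefore ∯_{∂V} F · n dS = 207π.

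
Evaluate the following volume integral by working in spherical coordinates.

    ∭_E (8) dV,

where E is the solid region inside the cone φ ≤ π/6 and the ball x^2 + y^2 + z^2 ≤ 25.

In spherical coordinates, x = ρ sin(φ) cos(θ), y = ρ sin(φ) sin(θ), z = ρ cos(φ), and dV = ρ^2 sin(φ) dρ dφ dθ.

The integrand becomes 8, so

    ∭_E (8) dV = ∫_{0}^{2π} ∫_{0}^{π/6} ∫_{0}^{5} (8) · ρ^2 sin(φ) dρ dφ dθ.

Inner (ρ): 1000sin(φ)/3.
Middle (φ): 1000/3 - 500sqrt(3)/3.
Outer (θ): 1000π (2 - sqrt(3))/3.

Therefore the triple integral equals 1000π (2 - sqrt(3))/3.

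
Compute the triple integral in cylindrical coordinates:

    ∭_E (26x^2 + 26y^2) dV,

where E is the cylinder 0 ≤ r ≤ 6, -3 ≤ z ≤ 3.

In cylindrical coordinates, x = r cos(θ), y = r sin(θ), z = z, and dV = r dr dθ dz.

The integrand becomes 26r^2, so

    ∭_E (26x^2 + 26y^2) dV = ∫_{0}^{2π} ∫_{0}^{6} ∫_{-3}^{3} (26r^2) · r dz dr dθ.

Inner (z): 156r^3.
Middle (r from 0 to 6): 50544.
Outer (θ): 101088π.

Therefore the triple integral equals 101088π.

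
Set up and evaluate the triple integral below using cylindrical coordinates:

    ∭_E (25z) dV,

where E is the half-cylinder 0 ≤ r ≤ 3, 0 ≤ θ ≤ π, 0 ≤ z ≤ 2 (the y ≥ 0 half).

In cylindrical coordinates, x = r cos(θ), y = r sin(θ), z = z, and dV = r dr dθ dz.

The integrand becomes 25z, so

    ∭_E (25z) dV = ∫_{0}^{π} ∫_{0}^{3} ∫_{0}^{2} (25z) · r dz dr dθ.

Inner (z): 50r.
Middle (r from 0 to 3): 225.
Outer (θ): 225π.

Therefore the triple integral equals 225π.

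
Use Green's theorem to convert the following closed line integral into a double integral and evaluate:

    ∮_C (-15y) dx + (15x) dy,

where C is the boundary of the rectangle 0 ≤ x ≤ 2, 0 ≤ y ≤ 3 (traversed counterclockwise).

Green's theorem converts the closed line integral into a double integral over the enclosed region D:

    ∮_C P dx + Q dy = ∬_D (∂Q/∂x - ∂P/∂y) dA.

Here P = -15y, Q = 15x, so

    ∂Q/∂x = 15,    ∂P/∂y = -15,
    ∂Q/∂x - ∂P/∂y = 30.

D is the region 0 ≤ x ≤ 2, 0 ≤ y ≤ 3. Evaluating the double integral:

    ∬_D (30) dA = ∫_0^{2} ∫_0^{3} (30) dy dx.

Inner (y from 0 to 3): 90.
Outer (x from 0 to 2): 180.

Therefore ∮_C P dx + Q dy = 180.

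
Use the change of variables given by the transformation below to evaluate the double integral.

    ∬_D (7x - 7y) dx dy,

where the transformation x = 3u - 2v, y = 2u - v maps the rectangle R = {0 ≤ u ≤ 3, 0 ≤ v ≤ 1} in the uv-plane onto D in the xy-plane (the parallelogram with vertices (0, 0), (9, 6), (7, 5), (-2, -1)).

Compute the Jacobian determinant of (x, y) with respect to (u, v):

    ∂(x,y)/∂(u,v) = | 3  -2 | = (3)(-1) - (-2)(2) = 1.
                   | 2  -1 |

Its absolute value is |J| = 1 (the area scaling factor).

Substituting x = 3u - 2v, y = 2u - v into the integrand,

    7x - 7y → 7u - 7v,

so the integral becomes

    ∬_R (7u - 7v) · |J| du dv = ∫_0^3 ∫_0^1 (7u - 7v) dv du.

Inner (v): 7u - 7/2.
Outer (u): 21.

Therefore ∬_D (7x - 7y) dx dy = 21.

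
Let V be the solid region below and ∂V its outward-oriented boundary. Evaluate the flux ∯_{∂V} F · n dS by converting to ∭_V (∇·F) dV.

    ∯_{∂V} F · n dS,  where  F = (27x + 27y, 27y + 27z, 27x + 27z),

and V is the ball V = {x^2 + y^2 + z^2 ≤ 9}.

By the divergence theorem,

    ∯_{∂V} F · n dS = ∭_V (∇ · F) dV.

Compute the divergence:
    ∇ · F = ∂F_x/∂x + ∂F_y/∂y + ∂F_z/∂z = 27 + 27 + 27 = 81.

In spherical coordinates, x = ρ sin(φ) cos(θ), y = ρ sin(φ) sin(θ), z = ρ cos(φ), dV = ρ^2 sin(φ) dρ dφ dθ, with 0 ≤ ρ ≤ 3, 0 ≤ φ ≤ π, 0 ≤ θ ≤ 2π.

The integrand, after substitution and multiplying by the volume element, becomes (81) · ρ^2 sin(φ), so

    ∭_V (∇·F) dV = ∫_0^{2π} ∫_0^{π} ∫_0^{3} (81) · ρ^2 sin(φ) dρ dφ dθ.

Inner (ρ from 0 to 3): 729sin(φ).
Middle (φ from 0 to π): 1458.
Outer (θ from 0 to 2π): 2916π.

Therefore ∯_{∂V} F · n dS = 2916π.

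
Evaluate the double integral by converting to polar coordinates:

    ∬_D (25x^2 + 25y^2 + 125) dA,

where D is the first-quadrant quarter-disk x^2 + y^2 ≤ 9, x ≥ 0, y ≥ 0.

The region D is 0 ≤ r ≤ 3, 0 ≤ θ ≤ π/2 in polar coordinates, where x = r cos(θ), y = r sin(θ), and dA = r dr dθ.

Under the substitution, the integrand becomes 25r^2 + 125, so

    ∬_D (25x^2 + 25y^2 + 125) dA = ∫_{0}^{π/2} ∫_{0}^{3} (25r^2 + 125) · r dr dθ.

Inner integral (in r): ∫_{0}^{3} (25r^2 + 125) · r dr = 4275/4.

Outer integral (in θ): ∫_{0}^{π/2} (4275/4) dθ = 4275π/8.

Therefore ∬_D (25x^2 + 25y^2 + 125) dA = 4275π/8.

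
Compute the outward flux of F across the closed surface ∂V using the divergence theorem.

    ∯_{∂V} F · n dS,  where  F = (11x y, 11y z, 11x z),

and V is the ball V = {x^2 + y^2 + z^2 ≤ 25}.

By the divergence theorem,

    ∯_{∂V} F · n dS = ∭_V (∇ · F) dV.

Compute the divergence:
    ∇ · F = ∂F_x/∂x + ∂F_y/∂y + ∂F_z/∂z = 11y + 11z + 11x = 11x + 11y + 11z.

In spherical coordinates, x = ρ sin(φ) cos(θ), y = ρ sin(φ) sin(θ), z = ρ cos(φ), dV = ρ^2 sin(φ) dρ dφ dθ, with 0 ≤ ρ ≤ 5, 0 ≤ φ ≤ π, 0 ≤ θ ≤ 2π.

The integrand, after substitution and multiplying by the volume element, becomes (11ρ (sqrt(2)sin(φ)sin(θ + π/4) + cos(φ))) · ρ^2 sin(φ), so

    ∭_V (∇·F) dV = ∫_0^{2π} ∫_0^{π} ∫_0^{5} (11ρ (sqrt(2)sin(φ)sin(θ + π/4) + cos(φ))) · ρ^2 sin(φ) dρ dφ dθ.

Inner (ρ from 0 to 5): 6875(sqrt(2)sin(φ)sin(θ + π/4) + cos(φ))sin(φ)/4.
Middle (φ from 0 to π): 6875sqrt(2)π sin(θ + π/4)/8.
Outer (θ from 0 to 2π): 0.

Therefore ∯_{∂V} F · n dS = 0.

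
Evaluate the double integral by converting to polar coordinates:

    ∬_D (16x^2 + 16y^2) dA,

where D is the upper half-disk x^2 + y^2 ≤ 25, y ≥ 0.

The region D is 0 ≤ r ≤ 5, 0 ≤ θ ≤ π in polar coordinates, where x = r cos(θ), y = r sin(θ), and dA = r dr dθ.

Under the substitution, the integrand becomes 16r^2, so

    ∬_D (16x^2 + 16y^2) dA = ∫_{0}^{π} ∫_{0}^{5} (16r^2) · r dr dθ.

Inner integral (in r): ∫_{0}^{5} (16r^2) · r dr = 2500.

Outer integral (in θ): ∫_{0}^{π} (2500) dθ = 2500π.

Therefore ∬_D (16x^2 + 16y^2) dA = 2500π.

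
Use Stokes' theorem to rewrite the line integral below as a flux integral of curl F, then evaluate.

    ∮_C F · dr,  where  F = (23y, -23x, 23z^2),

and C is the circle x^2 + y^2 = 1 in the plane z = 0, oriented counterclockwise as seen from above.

Let S be the flat disk x^2 + y^2 ≤ 1 in the plane z = 0, with upward unit normal n̂ = ẑ. By Stokes' theorem,

    ∮_C F · dr = ∬_S (∇ × F) · n̂ dS = ∬_D (curl F)_z dA,

where D is the disk x^2 + y^2 ≤ 1.

Compute the curl of F = (23y, -23x, 23z^2):
    (∇ × F)_x = ∂F_z/∂y - ∂F_y/∂z = 0,
    (∇ × F)_y = ∂F_x/∂z - ∂F_z/∂x = 0,
    (∇ × F)_z = ∂F_y/∂x - ∂F_x/∂y = -46.

On z = 0, (curl F)_z = -46.

Convert to polar (x = r cos θ, y = r sin θ, dA = r dr dθ); the integrand becomes -46, so

    ∬_D (curl F)_z dA = ∫_0^{2π} ∫_0^{1} (-46) · r dr dθ.

Inner (r from 0 to 1): -23.
Outer (θ from 0 to 2π): -46π.

Therefore ∮_C F · dr = -46π.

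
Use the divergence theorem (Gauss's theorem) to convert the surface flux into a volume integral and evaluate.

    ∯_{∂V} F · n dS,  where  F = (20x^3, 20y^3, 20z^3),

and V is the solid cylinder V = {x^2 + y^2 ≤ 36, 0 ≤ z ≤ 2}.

By the divergence theorem,

    ∯_{∂V} F · n dS = ∭_V (∇ · F) dV.

Compute the divergence:
    ∇ · F = ∂F_x/∂x + ∂F_y/∂y + ∂F_z/∂z = 60x^2 + 60y^2 + 60z^2.

In cylindrical coordinates, x = r cos(θ), y = r sin(θ), z = z, dV = r dr dθ dz, with 0 ≤ r ≤ 6, 0 ≤ θ ≤ 2π, 0 ≤ z ≤ 2.

The integrand, after substitution and multiplying by the volume element, becomes (60r^2 + 60z^2) · r, so

    ∭_V (∇·F) dV = ∫_0^{2π} ∫_0^{6} ∫_0^{2} (60r^2 + 60z^2) · r dz dr dθ.

Inner (z from 0 to 2): 120r^3 + 160r.
Middle (r from 0 to 6): 41760.
Outer (θ from 0 to 2π): 83520π.

Therefore ∯_{∂V} F · n dS = 83520π.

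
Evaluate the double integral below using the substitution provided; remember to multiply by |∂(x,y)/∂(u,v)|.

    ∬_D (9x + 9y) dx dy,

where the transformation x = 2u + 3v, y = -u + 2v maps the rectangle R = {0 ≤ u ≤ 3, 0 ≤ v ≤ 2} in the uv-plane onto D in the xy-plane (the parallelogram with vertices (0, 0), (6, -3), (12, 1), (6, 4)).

Compute the Jacobian determinant of (x, y) with respect to (u, v):

    ∂(x,y)/∂(u,v) = | 2  3 | = (2)(2) - (3)(-1) = 7.
                   | -1  2 |

Its absolute value is |J| = 7 (the area scaling factor).

Substituting x = 2u + 3v, y = -u + 2v into the integrand,

    9x + 9y → 9u + 45v,

so the integral becomes

    ∬_R (9u + 45v) · |J| du dv = ∫_0^3 ∫_0^2 (63u + 315v) dv du.

Inner (v): 126u + 630.
Outer (u): 2457.

Therefore ∬_D (9x + 9y) dx dy = 2457.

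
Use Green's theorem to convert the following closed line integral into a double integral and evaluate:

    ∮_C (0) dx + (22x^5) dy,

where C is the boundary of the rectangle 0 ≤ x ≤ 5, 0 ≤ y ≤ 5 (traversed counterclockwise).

Green's theorem converts the closed line integral into a double integral over the enclosed region D:

    ∮_C P dx + Q dy = ∬_D (∂Q/∂x - ∂P/∂y) dA.

Here P = 0, Q = 22x^5, so

    ∂Q/∂x = 110x^4,    ∂P/∂y = 0,
    ∂Q/∂x - ∂P/∂y = 110x^4.

D is the region 0 ≤ x ≤ 5, 0 ≤ y ≤ 5. Evaluating the double integral:

    ∬_D (110x^4) dA = ∫_0^{5} ∫_0^{5} (110x^4) dy dx.

Inner (y from 0 to 5): 550x^4.
Outer (x from 0 to 5): 343750.

Therefore ∮_C P dx + Q dy = 343750.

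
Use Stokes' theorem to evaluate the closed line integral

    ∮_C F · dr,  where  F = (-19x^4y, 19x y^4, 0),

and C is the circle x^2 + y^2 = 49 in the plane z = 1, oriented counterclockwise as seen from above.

Let S be the flat disk x^2 + y^2 ≤ 49 in the plane z = 1, with upward unit normal n̂ = ẑ. By Stokes' theorem,

    ∮_C F · dr = ∬_S (∇ × F) · n̂ dS = ∬_D (curl F)_z dA,

where D is the disk x^2 + y^2 ≤ 49.

Compute the curl of F = (-19x^4y, 19x y^4, 0):
    (∇ × F)_x = ∂F_z/∂y - ∂F_y/∂z = 0,
    (∇ × F)_y = ∂F_x/∂z - ∂F_z/∂x = 0,
    (∇ × F)_z = ∂F_y/∂x - ∂F_x/∂y = 19x^4 + 19y^4.

On z = 1, (curl F)_z = 19x^4 + 19y^4.

Convert to polar (x = r cos θ, y = r sin θ, dA = r dr dθ); the integrand becomes 19r^4(sin(θ)^4 + cos(θ)^4), so

    ∬_D (curl F)_z dA = ∫_0^{2π} ∫_0^{7} (19r^4(sin(θ)^4 + cos(θ)^4)) · r dr dθ.

Inner (r from 0 to 7): 2235331sin(θ)^4/6 + 2235331cos(θ)^4/6.
Outer (θ from 0 to 2π): 2235331π/4.

Therefore ∮_C F · dr = 2235331π/4.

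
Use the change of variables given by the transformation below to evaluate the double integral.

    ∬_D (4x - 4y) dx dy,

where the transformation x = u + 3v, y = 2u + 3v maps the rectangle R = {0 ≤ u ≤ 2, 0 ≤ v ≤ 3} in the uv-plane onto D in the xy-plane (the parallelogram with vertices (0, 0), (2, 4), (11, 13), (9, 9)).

Compute the Jacobian determinant of (x, y) with respect to (u, v):

    ∂(x,y)/∂(u,v) = | 1  3 | = (1)(3) - (3)(2) = -3.
                   | 2  3 |

Its absolute value is |J| = 3 (the area scaling factor).

Substituting x = u + 3v, y = 2u + 3v into the integrand,

    4x - 4y → -4u,

so the integral becomes

    ∬_R (-4u) · |J| du dv = ∫_0^2 ∫_0^3 (-12u) dv du.

Inner (v): -36u.
Outer (u): -72.

Therefore ∬_D (4x - 4y) dx dy = -72.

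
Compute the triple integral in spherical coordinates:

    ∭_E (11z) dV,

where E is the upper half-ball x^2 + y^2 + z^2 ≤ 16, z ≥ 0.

In spherical coordinates, x = ρ sin(φ) cos(θ), y = ρ sin(φ) sin(θ), z = ρ cos(φ), and dV = ρ^2 sin(φ) dρ dφ dθ.

The integrand becomes 11ρ cos(φ), so

    ∭_E (11z) dV = ∫_{0}^{2π} ∫_{0}^{π/2} ∫_{0}^{4} (11ρ cos(φ)) · ρ^2 sin(φ) dρ dφ dθ.

Inner (ρ): 352sin(2φ).
Middle (φ): 352.
Outer (θ): 704π.

Therefore the triple integral equals 704π.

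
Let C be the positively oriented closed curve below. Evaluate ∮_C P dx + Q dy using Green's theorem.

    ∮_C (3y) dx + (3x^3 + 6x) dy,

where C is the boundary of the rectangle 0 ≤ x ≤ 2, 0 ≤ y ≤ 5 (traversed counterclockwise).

Green's theorem converts the closed line integral into a double integral over the enclosed region D:

    ∮_C P dx + Q dy = ∬_D (∂Q/∂x - ∂P/∂y) dA.

Here P = 3y, Q = 3x^3 + 6x, so

    ∂Q/∂x = 9x^2 + 6,    ∂P/∂y = 3,
    ∂Q/∂x - ∂P/∂y = 9x^2 + 3.

D is the region 0 ≤ x ≤ 2, 0 ≤ y ≤ 5. Evaluating the double integral:

    ∬_D (9x^2 + 3) dA = ∫_0^{2} ∫_0^{5} (9x^2 + 3) dy dx.

Inner (y from 0 to 5): 45x^2 + 15.
Outer (x from 0 to 2): 150.

Therefore ∮_C P dx + Q dy = 150.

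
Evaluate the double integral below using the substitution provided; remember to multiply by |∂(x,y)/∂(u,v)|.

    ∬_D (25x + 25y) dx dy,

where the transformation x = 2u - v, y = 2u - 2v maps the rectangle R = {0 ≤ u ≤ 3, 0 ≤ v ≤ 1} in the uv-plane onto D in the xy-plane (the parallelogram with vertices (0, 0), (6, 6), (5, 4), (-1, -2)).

Compute the Jacobian determinant of (x, y) with respect to (u, v):

    ∂(x,y)/∂(u,v) = | 2  -1 | = (2)(-2) - (-1)(2) = -2.
                   | 2  -2 |

Its absolute value is |J| = 2 (the area scaling factor).

Substituting x = 2u - v, y = 2u - 2v into the integrand,

    25x + 25y → 100u - 75v,

so the integral becomes

    ∬_R (100u - 75v) · |J| du dv = ∫_0^3 ∫_0^1 (200u - 150v) dv du.

Inner (v): 200u - 75.
Outer (u): 675.

Therefore ∬_D (25x + 25y) dx dy = 675.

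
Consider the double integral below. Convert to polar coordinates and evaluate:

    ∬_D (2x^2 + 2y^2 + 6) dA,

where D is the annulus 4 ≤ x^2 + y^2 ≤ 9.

The region D is 2 ≤ r ≤ 3, 0 ≤ θ ≤ 2π in polar coordinates, where x = r cos(θ), y = r sin(θ), and dA = r dr dθ.

Under the substitution, the integrand becomes 2r^2 + 6, so

    ∬_D (2x^2 + 2y^2 + 6) dA = ∫_{0}^{2π} ∫_{2}^{3} (2r^2 + 6) · r dr dθ.

Inner integral (in r): ∫_{2}^{3} (2r^2 + 6) · r dr = 95/2.

Outer integral (in θ): ∫_{0}^{2π} (95/2) dθ = 95π.

Therefore ∬_D (2x^2 + 2y^2 + 6) dA = 95π.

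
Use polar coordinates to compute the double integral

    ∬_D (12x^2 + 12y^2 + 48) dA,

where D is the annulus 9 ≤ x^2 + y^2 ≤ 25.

The region D is 3 ≤ r ≤ 5, 0 ≤ θ ≤ 2π in polar coordinates, where x = r cos(θ), y = r sin(θ), and dA = r dr dθ.

Under the substitution, the integrand becomes 12r^2 + 48, so

    ∬_D (12x^2 + 12y^2 + 48) dA = ∫_{0}^{2π} ∫_{3}^{5} (12r^2 + 48) · r dr dθ.

Inner integral (in r): ∫_{3}^{5} (12r^2 + 48) · r dr = 2016.

Outer integral (in θ): ∫_{0}^{2π} (2016) dθ = 4032π.

Therefore ∬_D (12x^2 + 12y^2 + 48) dA = 4032π.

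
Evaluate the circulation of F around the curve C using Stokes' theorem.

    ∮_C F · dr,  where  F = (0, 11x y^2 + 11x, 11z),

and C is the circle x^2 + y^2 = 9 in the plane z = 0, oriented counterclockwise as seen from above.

Let S be the flat disk x^2 + y^2 ≤ 9 in the plane z = 0, with upward unit normal n̂ = ẑ. By Stokes' theorem,

    ∮_C F · dr = ∬_S (∇ × F) · n̂ dS = ∬_D (curl F)_z dA,

where D is the disk x^2 + y^2 ≤ 9.

Compute the curl of F = (0, 11x y^2 + 11x, 11z):
    (∇ × F)_x = ∂F_z/∂y - ∂F_y/∂z = 0,
    (∇ × F)_y = ∂F_x/∂z - ∂F_z/∂x = 0,
    (∇ × F)_z = ∂F_y/∂x - ∂F_x/∂y = 11y^2 + 11.

On z = 0, (curl F)_z = 11y^2 + 11.

Convert to polar (x = r cos θ, y = r sin θ, dA = r dr dθ); the integrand becomes 11r^2sin(θ)^2 + 11, so

    ∬_D (curl F)_z dA = ∫_0^{2π} ∫_0^{3} (11r^2sin(θ)^2 + 11) · r dr dθ.

Inner (r from 0 to 3): 891sin(θ)^2/4 + 99/2.
Outer (θ from 0 to 2π): 1287π/4.

Therefore ∮_C F · dr = 1287π/4.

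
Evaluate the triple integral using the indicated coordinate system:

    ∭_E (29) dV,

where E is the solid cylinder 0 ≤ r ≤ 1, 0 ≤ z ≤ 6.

In cylindrical coordinates, x = r cos(θ), y = r sin(θ), z = z, and dV = r dr dθ dz.

The integrand becomes 29, so

    ∭_E (29) dV = ∫_{0}^{2π} ∫_{0}^{1} ∫_{0}^{6} (29) · r dz dr dθ.

Inner (z): 174r.
Middle (r from 0 to 1): 87.
Outer (θ): 174π.

Therefore the triple integral equals 174π.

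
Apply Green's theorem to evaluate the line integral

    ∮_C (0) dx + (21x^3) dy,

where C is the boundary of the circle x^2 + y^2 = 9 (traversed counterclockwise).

Green's theorem converts the closed line integral into a double integral over the enclosed region D:

    ∮_C P dx + Q dy = ∬_D (∂Q/∂x - ∂P/∂y) dA.

Here P = 0, Q = 21x^3, so

    ∂Q/∂x = 63x^2,    ∂P/∂y = 0,
    ∂Q/∂x - ∂P/∂y = 63x^2.

D is the region x^2 + y^2 ≤ 9. Evaluating the double integral:

In polar coordinates (x = r cos θ, y = r sin θ, dA = r dr dθ) the integrand becomes 63r^2cos(θ)^2, so

    ∬_D (63x^2) dA = ∫_0^{2π} ∫_0^{3} (63r^2cos(θ)^2) · r dr dθ.

Inner (r from 0 to 3): 5103cos(θ)^2/4.
Outer (θ from 0 to 2π): 5103π/4.

Therefore ∮_C P dx + Q dy = 5103π/4.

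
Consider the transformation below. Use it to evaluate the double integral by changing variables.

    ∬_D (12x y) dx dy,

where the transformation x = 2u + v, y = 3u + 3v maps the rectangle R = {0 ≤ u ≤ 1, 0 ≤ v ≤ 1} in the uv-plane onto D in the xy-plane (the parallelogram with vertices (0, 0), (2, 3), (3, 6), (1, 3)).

Compute the Jacobian determinant of (x, y) with respect to (u, v):

    ∂(x,y)/∂(u,v) = | 2  1 | = (2)(3) - (1)(3) = 3.
                   | 3  3 |

Its absolute value is |J| = 3 (the area scaling factor).

Substituting x = 2u + v, y = 3u + 3v into the integrand,

    12x y → 72u^2 + 108u v + 36v^2,

so the integral becomes

    ∬_R (72u^2 + 108u v + 36v^2) · |J| du dv = ∫_0^1 ∫_0^1 (216u^2 + 324u v + 108v^2) dv du.

Inner (v): 216u^2 + 162u + 36.
Outer (u): 189.

Therefore ∬_D (12x y) dx dy = 189.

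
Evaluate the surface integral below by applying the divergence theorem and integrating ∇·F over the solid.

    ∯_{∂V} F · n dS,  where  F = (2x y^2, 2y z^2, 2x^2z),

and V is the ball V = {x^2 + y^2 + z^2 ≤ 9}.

By the divergence theorem,

    ∯_{∂V} F · n dS = ∭_V (∇ · F) dV.

Compute the divergence:
    ∇ · F = ∂F_x/∂x + ∂F_y/∂y + ∂F_z/∂z = 2y^2 + 2z^2 + 2x^2 = 2x^2 + 2y^2 + 2z^2.

In spherical coordinates, x = ρ sin(φ) cos(θ), y = ρ sin(φ) sin(θ), z = ρ cos(φ), dV = ρ^2 sin(φ) dρ dφ dθ, with 0 ≤ ρ ≤ 3, 0 ≤ φ ≤ π, 0 ≤ θ ≤ 2π.

The integrand, after substitution and multiplying by the volume element, becomes (2ρ^2) · ρ^2 sin(φ), so

    ∭_V (∇·F) dV = ∫_0^{2π} ∫_0^{π} ∫_0^{3} (2ρ^2) · ρ^2 sin(φ) dρ dφ dθ.

Inner (ρ from 0 to 3): 486sin(φ)/5.
Middle (φ from 0 to π): 972/5.
Outer (θ from 0 to 2π): 1944π/5.

Therefore ∯_{∂V} F · n dS = 1944π/5.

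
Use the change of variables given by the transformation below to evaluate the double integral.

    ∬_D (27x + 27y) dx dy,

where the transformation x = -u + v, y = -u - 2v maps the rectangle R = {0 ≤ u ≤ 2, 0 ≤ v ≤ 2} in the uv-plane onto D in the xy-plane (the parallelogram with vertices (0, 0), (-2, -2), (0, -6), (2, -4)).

Compute the Jacobian determinant of (x, y) with respect to (u, v):

    ∂(x,y)/∂(u,v) = | -1  1 | = (-1)(-2) - (1)(-1) = 3.
                   | -1  -2 |

Its absolute value is |J| = 3 (the area scaling factor).

Substituting x = -u + v, y = -u - 2v into the integrand,

    27x + 27y → -54u - 27v,

so the integral becomes

    ∬_R (-54u - 27v) · |J| du dv = ∫_0^2 ∫_0^2 (-162u - 81v) dv du.

Inner (v): -324u - 162.
Outer (u): -972.

Therefore ∬_D (27x + 27y) dx dy = -972.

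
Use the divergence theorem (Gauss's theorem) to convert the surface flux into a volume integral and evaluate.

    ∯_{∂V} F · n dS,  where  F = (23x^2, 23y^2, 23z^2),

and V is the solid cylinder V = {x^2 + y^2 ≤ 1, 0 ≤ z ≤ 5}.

By the divergence theorem,

    ∯_{∂V} F · n dS = ∭_V (∇ · F) dV.

Compute the divergence:
    ∇ · F = ∂F_x/∂x + ∂F_y/∂y + ∂F_z/∂z = 46x + 46y + 46z.

In cylindrical coordinates, x = r cos(θ), y = r sin(θ), z = z, dV = r dr dθ dz, with 0 ≤ r ≤ 1, 0 ≤ θ ≤ 2π, 0 ≤ z ≤ 5.

The integrand, after substitution and multiplying by the volume element, becomes (46sqrt(2)r sin(θ + π/4) + 46z) · r, so

    ∭_V (∇·F) dV = ∫_0^{2π} ∫_0^{1} ∫_0^{5} (46sqrt(2)r sin(θ + π/4) + 46z) · r dz dr dθ.

Inner (z from 0 to 5): 115r (2sqrt(2)r sin(θ + π/4) + 5).
Middle (r from 0 to 1): 230sqrt(2)sin(θ + π/4)/3 + 575/2.
Outer (θ from 0 to 2π): 575π.

Therefore ∯_{∂V} F · n dS = 575π.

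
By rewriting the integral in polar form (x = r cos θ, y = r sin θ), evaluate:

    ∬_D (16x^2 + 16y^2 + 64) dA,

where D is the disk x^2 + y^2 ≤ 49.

The region D is 0 ≤ r ≤ 7, 0 ≤ θ ≤ 2π in polar coordinates, where x = r cos(θ), y = r sin(θ), and dA = r dr dθ.

Under the substitution, the integrand becomes 16r^2 + 64, so

    ∬_D (16x^2 + 16y^2 + 64) dA = ∫_{0}^{2π} ∫_{0}^{7} (16r^2 + 64) · r dr dθ.

Inner integral (in r): ∫_{0}^{7} (16r^2 + 64) · r dr = 11172.

Outer integral (in θ): ∫_{0}^{2π} (11172) dθ = 22344π.

Therefore ∬_D (16x^2 + 16y^2 + 64) dA = 22344π.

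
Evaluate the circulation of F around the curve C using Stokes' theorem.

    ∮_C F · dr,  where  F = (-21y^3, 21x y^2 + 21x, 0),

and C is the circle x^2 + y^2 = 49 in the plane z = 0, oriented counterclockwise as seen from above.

Let S be the flat disk x^2 + y^2 ≤ 49 in the plane z = 0, with upward unit normal n̂ = ẑ. By Stokes' theorem,

    ∮_C F · dr = ∬_S (∇ × F) · n̂ dS = ∬_D (curl F)_z dA,

where D is the disk x^2 + y^2 ≤ 49.

Compute the curl of F = (-21y^3, 21x y^2 + 21x, 0):
    (∇ × F)_x = ∂F_z/∂y - ∂F_y/∂z = 0,
    (∇ × F)_y = ∂F_x/∂z - ∂F_z/∂x = 0,
    (∇ × F)_z = ∂F_y/∂x - ∂F_x/∂y = 84y^2 + 21.

On z = 0, (curl F)_z = 84y^2 + 21.

Convert to polar (x = r cos θ, y = r sin θ, dA = r dr dθ); the integrand becomes 84r^2sin(θ)^2 + 21, so

    ∬_D (curl F)_z dA = ∫_0^{2π} ∫_0^{7} (84r^2sin(θ)^2 + 21) · r dr dθ.

Inner (r from 0 to 7): 50421sin(θ)^2 + 1029/2.
Outer (θ from 0 to 2π): 51450π.

Therefore ∮_C F · dr = 51450π.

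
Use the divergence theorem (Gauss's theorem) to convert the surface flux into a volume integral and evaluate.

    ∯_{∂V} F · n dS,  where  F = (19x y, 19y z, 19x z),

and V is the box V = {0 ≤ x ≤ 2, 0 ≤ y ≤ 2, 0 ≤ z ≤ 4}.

By the divergence theorem,

    ∯_{∂V} F · n dS = ∭_V (∇ · F) dV.

Compute the divergence:
    ∇ · F = ∂F_x/∂x + ∂F_y/∂y + ∂F_z/∂z = 19y + 19z + 19x = 19x + 19y + 19z.

V is a rectangular box, so dV = dx dy dz with 0 ≤ x ≤ 2, 0 ≤ y ≤ 2, 0 ≤ z ≤ 4.

Integrate (19x + 19y + 19z) over V as an iterated integral:

    ∭_V (∇·F) dV = ∫_0^{2} ∫_0^{2} ∫_0^{4} (19x + 19y + 19z) dz dy dx.

Inner (z from 0 to 4): 76x + 76y + 152.
Middle (y from 0 to 2): 152x + 456.
Outer (x from 0 to 2): 1216.

Therefore ∯_{∂V} F · n dS = 1216.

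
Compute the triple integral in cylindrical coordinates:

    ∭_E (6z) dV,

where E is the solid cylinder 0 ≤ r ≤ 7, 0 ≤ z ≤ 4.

In cylindrical coordinates, x = r cos(θ), y = r sin(θ), z = z, and dV = r dr dθ dz.

The integrand becomes 6z, so

    ∭_E (6z) dV = ∫_{0}^{2π} ∫_{0}^{7} ∫_{0}^{4} (6z) · r dz dr dθ.

Inner (z): 48r.
Middle (r from 0 to 7): 1176.
Outer (θ): 2352π.

Therefore the triple integral equals 2352π.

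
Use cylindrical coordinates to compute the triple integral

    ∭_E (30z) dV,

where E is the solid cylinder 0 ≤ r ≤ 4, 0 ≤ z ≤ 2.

In cylindrical coordinates, x = r cos(θ), y = r sin(θ), z = z, and dV = r dr dθ dz.

The integrand becomes 30z, so

    ∭_E (30z) dV = ∫_{0}^{2π} ∫_{0}^{4} ∫_{0}^{2} (30z) · r dz dr dθ.

Inner (z): 60r.
Middle (r from 0 to 4): 480.
Outer (θ): 960π.

Therefore the triple integral equals 960π.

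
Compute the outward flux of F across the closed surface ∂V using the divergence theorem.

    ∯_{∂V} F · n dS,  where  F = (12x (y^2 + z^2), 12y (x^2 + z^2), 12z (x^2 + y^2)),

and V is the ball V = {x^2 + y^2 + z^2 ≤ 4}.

By the divergence theorem,

    ∯_{∂V} F · n dS = ∭_V (∇ · F) dV.

Compute the divergence:
    ∇ · F = ∂F_x/∂x + ∂F_y/∂y + ∂F_z/∂z = 12y^2 + 12z^2 + 12x^2 + 12z^2 + 12x^2 + 12y^2 = 24x^2 + 24y^2 + 24z^2.

In spherical coordinates, x = ρ sin(φ) cos(θ), y = ρ sin(φ) sin(θ), z = ρ cos(φ), dV = ρ^2 sin(φ) dρ dφ dθ, with 0 ≤ ρ ≤ 2, 0 ≤ φ ≤ π, 0 ≤ θ ≤ 2π.

The integrand, after substitution and multiplying by the volume element, becomes (24ρ^2) · ρ^2 sin(φ), so

    ∭_V (∇·F) dV = ∫_0^{2π} ∫_0^{π} ∫_0^{2} (24ρ^2) · ρ^2 sin(φ) dρ dφ dθ.

Inner (ρ from 0 to 2): 768sin(φ)/5.
Middle (φ from 0 to π): 1536/5.
Outer (θ from 0 to 2π): 3072π/5.

Therefore ∯_{∂V} F · n dS = 3072π/5.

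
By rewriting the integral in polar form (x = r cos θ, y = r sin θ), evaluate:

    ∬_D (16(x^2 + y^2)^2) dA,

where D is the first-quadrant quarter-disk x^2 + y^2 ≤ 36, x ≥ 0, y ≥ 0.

The region D is 0 ≤ r ≤ 6, 0 ≤ θ ≤ π/2 in polar coordinates, where x = r cos(θ), y = r sin(θ), and dA = r dr dθ.

Under the substitution, the integrand becomes 16r^4, so

    ∬_D (16(x^2 + y^2)^2) dA = ∫_{0}^{π/2} ∫_{0}^{6} (16r^4) · r dr dθ.

Inner integral (in r): ∫_{0}^{6} (16r^4) · r dr = 124416.

Outer integral (in θ): ∫_{0}^{π/2} (124416) dθ = 62208π.

Therefore ∬_D (16(x^2 + y^2)^2) dA = 62208π.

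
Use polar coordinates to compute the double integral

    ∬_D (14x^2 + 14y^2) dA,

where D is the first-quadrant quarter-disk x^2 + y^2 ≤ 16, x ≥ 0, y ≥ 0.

The region D is 0 ≤ r ≤ 4, 0 ≤ θ ≤ π/2 in polar coordinates, where x = r cos(θ), y = r sin(θ), and dA = r dr dθ.

Under the substitution, the integrand becomes 14r^2, so

    ∬_D (14x^2 + 14y^2) dA = ∫_{0}^{π/2} ∫_{0}^{4} (14r^2) · r dr dθ.

Inner integral (in r): ∫_{0}^{4} (14r^2) · r dr = 896.

Outer integral (in θ): ∫_{0}^{π/2} (896) dθ = 448π.

Therefore ∬_D (14x^2 + 14y^2) dA = 448π.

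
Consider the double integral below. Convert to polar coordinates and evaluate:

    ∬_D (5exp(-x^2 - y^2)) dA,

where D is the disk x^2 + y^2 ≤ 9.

The region D is 0 ≤ r ≤ 3, 0 ≤ θ ≤ 2π in polar coordinates, where x = r cos(θ), y = r sin(θ), and dA = r dr dθ.

Under the substitution, the integrand becomes 5exp(-r^2), so

    ∬_D (5exp(-x^2 - y^2)) dA = ∫_{0}^{2π} ∫_{0}^{3} (5exp(-r^2)) · r dr dθ.

Inner integral (in r): ∫_{0}^{3} (5exp(-r^2)) · r dr = 5/2 - 5exp(-9)/2.

Outer integral (in θ): ∫_{0}^{2π} (5/2 - 5exp(-9)/2) dθ = -5π exp(-9) + 5π.

Therefore ∬_D (5exp(-x^2 - y^2)) dA = -5π exp(-9) + 5π.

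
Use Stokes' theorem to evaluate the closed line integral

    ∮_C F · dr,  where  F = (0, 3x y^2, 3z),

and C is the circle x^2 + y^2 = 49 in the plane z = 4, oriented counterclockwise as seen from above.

Let S be the flat disk x^2 + y^2 ≤ 49 in the plane z = 4, with upward unit normal n̂ = ẑ. By Stokes' theorem,

    ∮_C F · dr = ∬_S (∇ × F) · n̂ dS = ∬_D (curl F)_z dA,

where D is the disk x^2 + y^2 ≤ 49.

Compute the curl of F = (0, 3x y^2, 3z):
    (∇ × F)_x = ∂F_z/∂y - ∂F_y/∂z = 0,
    (∇ × F)_y = ∂F_x/∂z - ∂F_z/∂x = 0,
    (∇ × F)_z = ∂F_y/∂x - ∂F_x/∂y = 3y^2.

On z = 4, (curl F)_z = 3y^2.

Convert to polar (x = r cos θ, y = r sin θ, dA = r dr dθ); the integrand becomes 3r^2sin(θ)^2, so

    ∬_D (curl F)_z dA = ∫_0^{2π} ∫_0^{7} (3r^2sin(θ)^2) · r dr dθ.

Inner (r from 0 to 7): 7203sin(θ)^2/4.
Outer (θ from 0 to 2π): 7203π/4.

Therefore ∮_C F · dr = 7203π/4.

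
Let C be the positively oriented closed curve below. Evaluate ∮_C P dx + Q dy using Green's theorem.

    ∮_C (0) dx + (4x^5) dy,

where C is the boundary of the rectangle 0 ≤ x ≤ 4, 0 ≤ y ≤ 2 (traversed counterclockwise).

Green's theorem converts the closed line integral into a double integral over the enclosed region D:

    ∮_C P dx + Q dy = ∬_D (∂Q/∂x - ∂P/∂y) dA.

Here P = 0, Q = 4x^5, so

    ∂Q/∂x = 20x^4,    ∂P/∂y = 0,
    ∂Q/∂x - ∂P/∂y = 20x^4.

D is the region 0 ≤ x ≤ 4, 0 ≤ y ≤ 2. Evaluating the double integral:

    ∬_D (20x^4) dA = ∫_0^{4} ∫_0^{2} (20x^4) dy dx.

Inner (y from 0 to 2): 40x^4.
Outer (x from 0 to 4): 8192.

Therefore ∮_C P dx + Q dy = 8192.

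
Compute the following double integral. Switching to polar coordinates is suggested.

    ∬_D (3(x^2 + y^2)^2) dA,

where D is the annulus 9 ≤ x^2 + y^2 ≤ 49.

The region D is 3 ≤ r ≤ 7, 0 ≤ θ ≤ 2π in polar coordinates, where x = r cos(θ), y = r sin(θ), and dA = r dr dθ.

Under the substitution, the integrand becomes 3r^4, so

    ∬_D (3(x^2 + y^2)^2) dA = ∫_{0}^{2π} ∫_{3}^{7} (3r^4) · r dr dθ.

Inner integral (in r): ∫_{3}^{7} (3r^4) · r dr = 58460.

Outer integral (in θ): ∫_{0}^{2π} (58460) dθ = 116920π.

Therefore ∬_D (3(x^2 + y^2)^2) dA = 116920π.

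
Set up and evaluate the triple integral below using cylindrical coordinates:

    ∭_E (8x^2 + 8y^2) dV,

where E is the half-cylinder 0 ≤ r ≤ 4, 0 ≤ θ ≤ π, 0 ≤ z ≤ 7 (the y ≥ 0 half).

In cylindrical coordinates, x = r cos(θ), y = r sin(θ), z = z, and dV = r dr dθ dz.

The integrand becomes 8r^2, so

    ∭_E (8x^2 + 8y^2) dV = ∫_{0}^{π} ∫_{0}^{4} ∫_{0}^{7} (8r^2) · r dz dr dθ.

Inner (z): 56r^3.
Middle (r from 0 to 4): 3584.
Outer (θ): 3584π.

Therefore the triple integral equals 3584π.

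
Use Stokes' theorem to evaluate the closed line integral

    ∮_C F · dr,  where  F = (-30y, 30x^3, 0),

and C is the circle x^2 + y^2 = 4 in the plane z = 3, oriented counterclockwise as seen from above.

Let S be the flat disk x^2 + y^2 ≤ 4 in the plane z = 3, with upward unit normal n̂ = ẑ. By Stokes' theorem,

    ∮_C F · dr = ∬_S (∇ × F) · n̂ dS = ∬_D (curl F)_z dA,

where D is the disk x^2 + y^2 ≤ 4.

Compute the curl of F = (-30y, 30x^3, 0):
    (∇ × F)_x = ∂F_z/∂y - ∂F_y/∂z = 0,
    (∇ × F)_y = ∂F_x/∂z - ∂F_z/∂x = 0,
    (∇ × F)_z = ∂F_y/∂x - ∂F_x/∂y = 90x^2 + 30.

On z = 3, (curl F)_z = 90x^2 + 30.

Convert to polar (x = r cos θ, y = r sin θ, dA = r dr dθ); the integrand becomes 90r^2cos(θ)^2 + 30, so

    ∬_D (curl F)_z dA = ∫_0^{2π} ∫_0^{2} (90r^2cos(θ)^2 + 30) · r dr dθ.

Inner (r from 0 to 2): 360cos(θ)^2 + 60.
Outer (θ from 0 to 2π): 480π.

Therefore ∮_C F · dr = 480π.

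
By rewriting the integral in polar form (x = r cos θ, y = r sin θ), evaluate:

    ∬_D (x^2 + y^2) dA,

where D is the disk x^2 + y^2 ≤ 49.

The region D is 0 ≤ r ≤ 7, 0 ≤ θ ≤ 2π in polar coordinates, where x = r cos(θ), y = r sin(θ), and dA = r dr dθ.

Under the substitution, the integrand becomes r^2, so

    ∬_D (x^2 + y^2) dA = ∫_{0}^{2π} ∫_{0}^{7} (r^2) · r dr dθ.

Inner integral (in r): ∫_{0}^{7} (r^2) · r dr = 2401/4.

Outer integral (in θ): ∫_{0}^{2π} (2401/4) dθ = 2401π/2.

Therefore ∬_D (x^2 + y^2) dA = 2401π/2.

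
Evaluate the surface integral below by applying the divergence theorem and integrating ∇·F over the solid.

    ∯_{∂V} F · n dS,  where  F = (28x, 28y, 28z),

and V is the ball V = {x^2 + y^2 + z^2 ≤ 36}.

By the divergence theorem,

    ∯_{∂V} F · n dS = ∭_V (∇ · F) dV.

Compute the divergence:
    ∇ · F = ∂F_x/∂x + ∂F_y/∂y + ∂F_z/∂z = 28 + 28 + 28 = 84.

In spherical coordinates, x = ρ sin(φ) cos(θ), y = ρ sin(φ) sin(θ), z = ρ cos(φ), dV = ρ^2 sin(φ) dρ dφ dθ, with 0 ≤ ρ ≤ 6, 0 ≤ φ ≤ π, 0 ≤ θ ≤ 2π.

The integrand, after substitution and multiplying by the volume element, becomes (84) · ρ^2 sin(φ), so

    ∭_V (∇·F) dV = ∫_0^{2π} ∫_0^{π} ∫_0^{6} (84) · ρ^2 sin(φ) dρ dφ dθ.

Inner (ρ from 0 to 6): 6048sin(φ).
Middle (φ from 0 to π): 12096.
Outer (θ from 0 to 2π): 24192π.

Therefore ∯_{∂V} F · n dS = 24192π.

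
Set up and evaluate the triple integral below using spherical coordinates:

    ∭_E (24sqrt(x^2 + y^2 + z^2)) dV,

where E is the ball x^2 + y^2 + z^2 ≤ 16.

In spherical coordinates, x = ρ sin(φ) cos(θ), y = ρ sin(φ) sin(θ), z = ρ cos(φ), and dV = ρ^2 sin(φ) dρ dφ dθ.

The integrand becomes 24ρ, so

    ∭_E (24sqrt(x^2 + y^2 + z^2)) dV = ∫_{0}^{2π} ∫_{0}^{π} ∫_{0}^{4} (24ρ) · ρ^2 sin(φ) dρ dφ dθ.

Inner (ρ): 1536sin(φ).
Middle (φ): 3072.
Outer (θ): 6144π.

Therefore the triple integral equals 6144π.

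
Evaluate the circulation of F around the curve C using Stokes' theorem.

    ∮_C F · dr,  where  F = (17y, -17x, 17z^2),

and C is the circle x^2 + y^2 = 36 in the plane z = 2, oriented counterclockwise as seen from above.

Let S be the flat disk x^2 + y^2 ≤ 36 in the plane z = 2, with upward unit normal n̂ = ẑ. By Stokes' theorem,

    ∮_C F · dr = ∬_S (∇ × F) · n̂ dS = ∬_D (curl F)_z dA,

where D is the disk x^2 + y^2 ≤ 36.

Compute the curl of F = (17y, -17x, 17z^2):
    (∇ × F)_x = ∂F_z/∂y - ∂F_y/∂z = 0,
    (∇ × F)_y = ∂F_x/∂z - ∂F_z/∂x = 0,
    (∇ × F)_z = ∂F_y/∂x - ∂F_x/∂y = -34.

On z = 2, (curl F)_z = -34.

Convert to polar (x = r cos θ, y = r sin θ, dA = r dr dθ); the integrand becomes -34, so

    ∬_D (curl F)_z dA = ∫_0^{2π} ∫_0^{6} (-34) · r dr dθ.

Inner (r from 0 to 6): -612.
Outer (θ from 0 to 2π): -1224π.

Therefore ∮_C F · dr = -1224π.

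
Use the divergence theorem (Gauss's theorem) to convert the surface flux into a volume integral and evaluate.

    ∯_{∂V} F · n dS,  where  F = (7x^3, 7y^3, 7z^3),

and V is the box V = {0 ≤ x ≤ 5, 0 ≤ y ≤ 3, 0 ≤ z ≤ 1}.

By the divergence theorem,

    ∯_{∂V} F · n dS = ∭_V (∇ · F) dV.

Compute the divergence:
    ∇ · F = ∂F_x/∂x + ∂F_y/∂y + ∂F_z/∂z = 21x^2 + 21y^2 + 21z^2.

V is a rectangular box, so dV = dx dy dz with 0 ≤ x ≤ 5, 0 ≤ y ≤ 3, 0 ≤ z ≤ 1.

Integrate (21x^2 + 21y^2 + 21z^2) over V as an iterated integral:

    ∭_V (∇·F) dV = ∫_0^{5} ∫_0^{3} ∫_0^{1} (21x^2 + 21y^2 + 21z^2) dz dy dx.

Inner (z from 0 to 1): 21x^2 + 21y^2 + 7.
Middle (y from 0 to 3): 63x^2 + 210.
Outer (x from 0 to 5): 3675.

Therefore ∯_{∂V} F · n dS = 3675.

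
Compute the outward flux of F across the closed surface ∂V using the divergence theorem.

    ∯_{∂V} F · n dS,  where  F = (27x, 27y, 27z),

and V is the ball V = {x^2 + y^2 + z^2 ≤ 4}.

By the divergence theorem,

    ∯_{∂V} F · n dS = ∭_V (∇ · F) dV.

Compute the divergence:
    ∇ · F = ∂F_x/∂x + ∂F_y/∂y + ∂F_z/∂z = 27 + 27 + 27 = 81.

In spherical coordinates, x = ρ sin(φ) cos(θ), y = ρ sin(φ) sin(θ), z = ρ cos(φ), dV = ρ^2 sin(φ) dρ dφ dθ, with 0 ≤ ρ ≤ 2, 0 ≤ φ ≤ π, 0 ≤ θ ≤ 2π.

The integrand, after substitution and multiplying by the volume element, becomes (81) · ρ^2 sin(φ), so

    ∭_V (∇·F) dV = ∫_0^{2π} ∫_0^{π} ∫_0^{2} (81) · ρ^2 sin(φ) dρ dφ dθ.

Inner (ρ from 0 to 2): 216sin(φ).
Middle (φ from 0 to π): 432.
Outer (θ from 0 to 2π): 864π.

Therefore ∯_{∂V} F · n dS = 864π.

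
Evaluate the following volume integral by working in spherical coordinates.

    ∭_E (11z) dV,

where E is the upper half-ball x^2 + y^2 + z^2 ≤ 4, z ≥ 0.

In spherical coordinates, x = ρ sin(φ) cos(θ), y = ρ sin(φ) sin(θ), z = ρ cos(φ), and dV = ρ^2 sin(φ) dρ dφ dθ.

The integrand becomes 11ρ cos(φ), so

    ∭_E (11z) dV = ∫_{0}^{2π} ∫_{0}^{π/2} ∫_{0}^{2} (11ρ cos(φ)) · ρ^2 sin(φ) dρ dφ dθ.

Inner (ρ): 22sin(2φ).
Middle (φ): 22.
Outer (θ): 44π.

Therefore the triple integral equals 44π.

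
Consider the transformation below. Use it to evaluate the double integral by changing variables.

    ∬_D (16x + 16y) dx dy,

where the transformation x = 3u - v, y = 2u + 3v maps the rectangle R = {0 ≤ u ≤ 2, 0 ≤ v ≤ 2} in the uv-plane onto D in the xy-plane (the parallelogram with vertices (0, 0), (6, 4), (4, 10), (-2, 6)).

Compute the Jacobian determinant of (x, y) with respect to (u, v):

    ∂(x,y)/∂(u,v) = | 3  -1 | = (3)(3) - (-1)(2) = 11.
                   | 2  3 |

Its absolute value is |J| = 11 (the area scaling factor).

Substituting x = 3u - v, y = 2u + 3v into the integrand,

    16x + 16y → 80u + 32v,

so the integral becomes

    ∬_R (80u + 32v) · |J| du dv = ∫_0^2 ∫_0^2 (880u + 352v) dv du.

Inner (v): 1760u + 704.
Outer (u): 4928.

Therefore ∬_D (16x + 16y) dx dy = 4928.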